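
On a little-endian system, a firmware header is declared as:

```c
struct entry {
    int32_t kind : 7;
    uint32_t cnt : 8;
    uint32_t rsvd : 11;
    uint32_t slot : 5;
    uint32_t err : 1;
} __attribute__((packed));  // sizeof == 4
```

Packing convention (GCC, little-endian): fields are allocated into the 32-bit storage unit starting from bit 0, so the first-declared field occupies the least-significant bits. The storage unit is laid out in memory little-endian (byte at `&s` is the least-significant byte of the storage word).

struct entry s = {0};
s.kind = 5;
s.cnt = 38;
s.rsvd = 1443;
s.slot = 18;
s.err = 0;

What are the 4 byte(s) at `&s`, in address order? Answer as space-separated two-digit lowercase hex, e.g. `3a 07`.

kind (7b) val=5 bits=0x5 at bit 0: 0x00000005
cnt (8b) val=38 bits=0x26 at bit 7: 0x00001305
rsvd (11b) val=1443 bits=0x5a3 at bit 15: 0x02d19305
slot (5b) val=18 bits=0x12 at bit 26: 0x4ad19305
err (1b) val=0 bits=0x0 at bit 31: 0x4ad19305
word = 0x4ad19305 → little-endian bytes:
  [0]=0x05  [1]=0x93  [2]=0xd1  [3]=0x4a

05 93 d1 4a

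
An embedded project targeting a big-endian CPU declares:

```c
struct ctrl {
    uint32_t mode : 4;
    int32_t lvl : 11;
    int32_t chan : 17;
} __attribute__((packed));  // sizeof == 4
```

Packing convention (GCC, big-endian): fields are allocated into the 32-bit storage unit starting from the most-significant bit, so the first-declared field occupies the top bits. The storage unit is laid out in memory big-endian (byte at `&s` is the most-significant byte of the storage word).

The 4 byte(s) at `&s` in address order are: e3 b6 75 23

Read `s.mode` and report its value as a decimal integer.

14

[0]=0xe3 [1]=0xb6 [2]=0x75 [3]=0x23 (big-endian) → word 0xe3b67523
mode [28+:4] = (word>>28) & 0xf = 14  ←
lvl [17+:11] = (word>>17) & 0x7ff = 475
chan [0+:17] = (word>>0) & 0x1ffff = 29987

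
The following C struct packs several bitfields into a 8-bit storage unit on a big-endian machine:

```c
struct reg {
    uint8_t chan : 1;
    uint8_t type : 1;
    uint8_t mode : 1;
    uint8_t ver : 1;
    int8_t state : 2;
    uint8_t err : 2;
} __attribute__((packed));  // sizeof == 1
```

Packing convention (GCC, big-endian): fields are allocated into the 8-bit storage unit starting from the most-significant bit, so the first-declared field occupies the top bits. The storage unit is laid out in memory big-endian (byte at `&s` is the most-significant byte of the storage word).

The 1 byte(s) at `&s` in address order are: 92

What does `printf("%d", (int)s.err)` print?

[0]=0x92 (big-endian) → word 0x92
chan:1 @ bit 7 → (0x92>>7)&0x1 = 0x1
type:1 @ bit 6 → (0x92>>6)&0x1 = 0x0
mode:1 @ bit 5 → (0x92>>5)&0x1 = 0x0
ver:1 @ bit 4 → (0x92>>4)&0x1 = 0x1
state:2 @ bit 2 → (0x92>>2)&0x3 = 0x0
err:2 @ bit 0 → (0x92>>0)&0x3 = 0x2  ←

2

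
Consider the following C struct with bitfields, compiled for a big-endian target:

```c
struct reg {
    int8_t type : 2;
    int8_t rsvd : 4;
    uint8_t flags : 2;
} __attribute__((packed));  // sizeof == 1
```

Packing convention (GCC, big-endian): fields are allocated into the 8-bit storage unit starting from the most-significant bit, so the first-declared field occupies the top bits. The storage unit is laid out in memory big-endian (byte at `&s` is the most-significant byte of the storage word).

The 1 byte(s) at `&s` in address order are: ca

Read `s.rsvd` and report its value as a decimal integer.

2

[0]=0xca (big-endian) → word 0xca
type:2 @ bit 6 → (0xca>>6)&0x3 = 0x3
rsvd:4 @ bit 2 → (0xca>>2)&0xf = 0x2  ←
flags:2 @ bit 0 → (0xca>>0)&0x3 = 0x2
rsvd signed 4b, MSB=0: value = 2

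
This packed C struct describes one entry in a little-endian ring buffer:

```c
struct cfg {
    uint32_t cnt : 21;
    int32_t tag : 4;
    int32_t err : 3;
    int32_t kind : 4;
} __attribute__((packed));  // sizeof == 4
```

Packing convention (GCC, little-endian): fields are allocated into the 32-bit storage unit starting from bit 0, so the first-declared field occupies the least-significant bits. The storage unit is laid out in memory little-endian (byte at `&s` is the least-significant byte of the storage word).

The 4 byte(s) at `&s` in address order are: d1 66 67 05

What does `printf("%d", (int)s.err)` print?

[0]=0xd1 [1]=0x66 [2]=0x67 [3]=0x05 (little-endian) → word 0x056766d1
cnt:21 @ bit 0 → (0x056766d1>>0)&0x1fffff = 0x766d1
tag:4 @ bit 21 → (0x056766d1>>21)&0xf = 0xb
err:3 @ bit 25 → (0x056766d1>>25)&0x7 = 0x2  ←
kind:4 @ bit 28 → (0x056766d1>>28)&0xf = 0x0
err signed 3b, MSB=0: value = 2

2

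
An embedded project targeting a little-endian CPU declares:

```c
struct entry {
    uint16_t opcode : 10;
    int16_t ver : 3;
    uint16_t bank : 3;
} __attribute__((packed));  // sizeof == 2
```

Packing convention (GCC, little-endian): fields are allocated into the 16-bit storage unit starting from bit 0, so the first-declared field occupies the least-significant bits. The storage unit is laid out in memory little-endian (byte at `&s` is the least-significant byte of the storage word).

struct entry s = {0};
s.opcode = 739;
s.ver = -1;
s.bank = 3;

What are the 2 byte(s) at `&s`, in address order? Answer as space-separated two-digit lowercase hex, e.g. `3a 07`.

[0+:10] opcode=739 & 0x3ff = 0x2e3; word=0x02e3
[10+:3] ver=-1 & 0x7 = 0x7; word=0x1ee3
[13+:3] bank=3 & 0x7 = 0x3; word=0x7ee3
word = 0x7ee3 → little-endian bytes:
  [0]=0xe3  [1]=0x7e

e3 7e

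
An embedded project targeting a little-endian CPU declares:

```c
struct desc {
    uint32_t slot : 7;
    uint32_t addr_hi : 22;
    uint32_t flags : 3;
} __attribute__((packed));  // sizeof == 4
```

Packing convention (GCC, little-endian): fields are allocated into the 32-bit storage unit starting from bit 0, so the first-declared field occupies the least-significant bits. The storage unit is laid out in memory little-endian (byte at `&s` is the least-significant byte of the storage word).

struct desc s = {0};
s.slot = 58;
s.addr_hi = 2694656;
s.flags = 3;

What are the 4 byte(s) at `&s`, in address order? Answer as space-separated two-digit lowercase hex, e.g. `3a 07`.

slot (7b) val=58 bits=0x3a at bit 0: 0x0000003a
addr_hi (22b) val=2694656 bits=0x291e00 at bit 7: 0x148f003a
flags (3b) val=3 bits=0x3 at bit 29: 0x748f003a
word = 0x748f003a → little-endian bytes:
  [0]=0x3a  [1]=0x00  [2]=0x8f  [3]=0x74

3a 00 8f 74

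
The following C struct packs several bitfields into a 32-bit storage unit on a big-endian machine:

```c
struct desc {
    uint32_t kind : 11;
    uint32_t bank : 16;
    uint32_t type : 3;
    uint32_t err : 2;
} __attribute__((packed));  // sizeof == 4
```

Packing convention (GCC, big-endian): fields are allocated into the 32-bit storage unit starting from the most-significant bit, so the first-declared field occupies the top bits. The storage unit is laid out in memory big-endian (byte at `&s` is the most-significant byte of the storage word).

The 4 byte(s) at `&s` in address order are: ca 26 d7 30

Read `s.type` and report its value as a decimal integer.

4

[0]=0xca [1]=0x26 [2]=0xd7 [3]=0x30 (big-endian) → word 0xca26d730
kind:11 @ bit 21 → (0xca26d730>>21)&0x7ff = 0x651
bank:16 @ bit 5 → (0xca26d730>>5)&0xffff = 0x36b9
type:3 @ bit 2 → (0xca26d730>>2)&0x7 = 0x4  ←
err:2 @ bit 0 → (0xca26d730>>0)&0x3 = 0x0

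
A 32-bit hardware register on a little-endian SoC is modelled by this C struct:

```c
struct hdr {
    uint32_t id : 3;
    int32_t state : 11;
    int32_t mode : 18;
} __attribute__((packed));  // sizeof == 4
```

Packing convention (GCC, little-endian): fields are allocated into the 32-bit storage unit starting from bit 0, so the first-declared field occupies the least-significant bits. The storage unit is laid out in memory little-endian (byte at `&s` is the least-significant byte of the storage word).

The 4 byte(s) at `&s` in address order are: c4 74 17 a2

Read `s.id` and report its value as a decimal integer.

[0]=0xc4 [1]=0x74 [2]=0x17 [3]=0xa2 (little-endian) → word 0xa21774c4
id [0+:3] = (word>>0) & 0x7 = 4  ←
state [3+:11] = (word>>3) & 0x7ff = 1688
mode [14+:18] = (word>>14) & 0x3ffff = 165981

4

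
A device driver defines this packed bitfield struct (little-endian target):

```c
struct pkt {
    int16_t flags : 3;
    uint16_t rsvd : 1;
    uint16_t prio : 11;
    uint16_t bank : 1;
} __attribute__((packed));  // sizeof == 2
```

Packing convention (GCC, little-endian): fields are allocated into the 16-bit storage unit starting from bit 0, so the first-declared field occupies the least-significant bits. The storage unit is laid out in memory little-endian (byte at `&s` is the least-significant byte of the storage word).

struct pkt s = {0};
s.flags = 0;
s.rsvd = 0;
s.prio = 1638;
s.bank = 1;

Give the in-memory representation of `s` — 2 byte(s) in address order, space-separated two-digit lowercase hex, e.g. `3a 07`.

60 e6

flags:3 = 0 → 0x0 << 0 → word 0x0000
rsvd:1 = 0 → 0x0 << 3 → word 0x0000
prio:11 = 1638 → 0x666 << 4 → word 0x6660
bank:1 = 1 → 0x1 << 15 → word 0xe660
word = 0xe660 → little-endian bytes:
  [0]=0x60  [1]=0xe6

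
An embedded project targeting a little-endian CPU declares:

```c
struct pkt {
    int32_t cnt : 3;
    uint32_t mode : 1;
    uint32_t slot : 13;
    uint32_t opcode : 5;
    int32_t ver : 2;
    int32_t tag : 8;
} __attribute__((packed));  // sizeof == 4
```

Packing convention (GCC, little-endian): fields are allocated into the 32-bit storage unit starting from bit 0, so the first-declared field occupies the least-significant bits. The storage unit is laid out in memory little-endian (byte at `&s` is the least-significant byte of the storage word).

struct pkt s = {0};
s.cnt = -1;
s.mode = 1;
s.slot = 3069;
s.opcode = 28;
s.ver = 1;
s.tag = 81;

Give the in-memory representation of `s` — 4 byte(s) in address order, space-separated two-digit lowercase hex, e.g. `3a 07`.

df bf 78 51

[0+:3] cnt=-1 & 0x7 = 0x7; word=0x00000007
[3+:1] mode=1 & 0x1 = 0x1; word=0x0000000f
[4+:13] slot=3069 & 0x1fff = 0xbfd; word=0x0000bfdf
[17+:5] opcode=28 & 0x1f = 0x1c; word=0x0038bfdf
[22+:2] ver=1 & 0x3 = 0x1; word=0x0078bfdf
[24+:8] tag=81 & 0xff = 0x51; word=0x5178bfdf
word = 0x5178bfdf → little-endian bytes:
  [0]=0xdf  [1]=0xbf  [2]=0x78  [3]=0x51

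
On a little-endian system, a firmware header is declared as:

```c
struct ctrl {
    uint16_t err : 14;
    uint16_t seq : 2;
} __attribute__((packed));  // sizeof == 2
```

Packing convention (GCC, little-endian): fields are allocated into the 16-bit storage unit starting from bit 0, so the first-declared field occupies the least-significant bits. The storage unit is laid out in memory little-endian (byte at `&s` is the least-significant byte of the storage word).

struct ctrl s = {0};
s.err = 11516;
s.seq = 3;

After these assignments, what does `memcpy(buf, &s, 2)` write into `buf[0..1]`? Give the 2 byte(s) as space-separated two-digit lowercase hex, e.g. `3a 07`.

[0+:14] err=11516 & 0x3fff = 0x2cfc; word=0x2cfc
[14+:2] seq=3 & 0x3 = 0x3; word=0xecfc
word = 0xecfc → little-endian bytes:
  [0]=0xfc  [1]=0xec

fc ec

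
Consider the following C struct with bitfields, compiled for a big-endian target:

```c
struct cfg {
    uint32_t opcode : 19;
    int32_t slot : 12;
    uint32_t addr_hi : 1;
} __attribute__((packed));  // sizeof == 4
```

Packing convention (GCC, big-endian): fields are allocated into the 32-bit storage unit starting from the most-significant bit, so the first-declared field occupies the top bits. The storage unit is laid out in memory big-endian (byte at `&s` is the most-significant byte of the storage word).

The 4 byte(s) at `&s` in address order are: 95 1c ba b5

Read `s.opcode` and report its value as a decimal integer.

[0]=0x95 [1]=0x1c [2]=0xba [3]=0xb5 (big-endian) → word 0x951cbab5
opcode [13+:19] = (word>>13) & 0x7ffff = 305381  ←
slot [1+:12] = (word>>1) & 0xfff = 3418
addr_hi [0+:1] = (word>>0) & 0x1 = 1

305381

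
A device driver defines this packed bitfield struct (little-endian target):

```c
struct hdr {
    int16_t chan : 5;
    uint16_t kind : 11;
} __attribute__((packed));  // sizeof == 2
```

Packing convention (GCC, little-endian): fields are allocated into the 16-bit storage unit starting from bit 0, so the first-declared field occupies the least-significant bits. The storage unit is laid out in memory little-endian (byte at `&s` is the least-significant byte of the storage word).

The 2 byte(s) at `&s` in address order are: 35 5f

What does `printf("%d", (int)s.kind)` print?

[0]=0x35 [1]=0x5f (little-endian) → word 0x5f35
chan:5 @ bit 0 → (0x5f35>>0)&0x1f = 0x15
kind:11 @ bit 5 → (0x5f35>>5)&0x7ff = 0x2f9  ←

761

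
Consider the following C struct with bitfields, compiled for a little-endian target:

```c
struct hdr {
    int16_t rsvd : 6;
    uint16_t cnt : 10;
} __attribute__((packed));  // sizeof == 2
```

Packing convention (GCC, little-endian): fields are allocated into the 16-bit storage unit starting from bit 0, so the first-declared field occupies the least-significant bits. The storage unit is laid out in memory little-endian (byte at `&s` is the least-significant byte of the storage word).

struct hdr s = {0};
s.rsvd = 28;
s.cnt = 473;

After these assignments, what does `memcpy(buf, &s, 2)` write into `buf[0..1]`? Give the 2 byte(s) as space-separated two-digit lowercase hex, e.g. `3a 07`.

rsvd:6 = 28 → 0x1c << 0 → word 0x001c
cnt:10 = 473 → 0x1d9 << 6 → word 0x765c
word = 0x765c → little-endian bytes:
  [0]=0x5c  [1]=0x76

5c 76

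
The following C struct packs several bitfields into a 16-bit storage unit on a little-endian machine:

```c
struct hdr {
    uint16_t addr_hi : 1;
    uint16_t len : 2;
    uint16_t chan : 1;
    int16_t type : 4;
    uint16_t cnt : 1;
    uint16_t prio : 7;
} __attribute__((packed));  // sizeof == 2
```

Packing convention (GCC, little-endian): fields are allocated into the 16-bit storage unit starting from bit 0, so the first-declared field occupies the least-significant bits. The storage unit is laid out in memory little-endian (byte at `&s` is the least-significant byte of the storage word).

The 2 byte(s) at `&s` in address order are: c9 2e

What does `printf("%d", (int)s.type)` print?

[0]=0xc9 [1]=0x2e (little-endian) → word 0x2ec9
addr_hi:1 @ bit 0 → (0x2ec9>>0)&0x1 = 0x1
len:2 @ bit 1 → (0x2ec9>>1)&0x3 = 0x0
chan:1 @ bit 3 → (0x2ec9>>3)&0x1 = 0x1
type:4 @ bit 4 → (0x2ec9>>4)&0xf = 0xc  ←
cnt:1 @ bit 8 → (0x2ec9>>8)&0x1 = 0x0
prio:7 @ bit 9 → (0x2ec9>>9)&0x7f = 0x17
type signed 4b, MSB=1: 12 - 16 = -4

-4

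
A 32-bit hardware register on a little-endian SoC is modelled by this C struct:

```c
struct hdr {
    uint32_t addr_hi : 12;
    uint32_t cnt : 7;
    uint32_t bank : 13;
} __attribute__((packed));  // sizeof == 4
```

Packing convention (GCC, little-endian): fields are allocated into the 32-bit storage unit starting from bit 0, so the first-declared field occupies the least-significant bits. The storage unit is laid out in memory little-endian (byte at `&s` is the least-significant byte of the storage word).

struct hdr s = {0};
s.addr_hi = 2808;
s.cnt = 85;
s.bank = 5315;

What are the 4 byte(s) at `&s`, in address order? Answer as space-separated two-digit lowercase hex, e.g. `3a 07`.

addr_hi:12 = 2808 → 0xaf8 << 0 → word 0x00000af8
cnt:7 = 85 → 0x55 << 12 → word 0x00055af8
bank:13 = 5315 → 0x14c3 << 19 → word 0xa61d5af8
word = 0xa61d5af8 → little-endian bytes:
  [0]=0xf8  [1]=0x5a  [2]=0x1d  [3]=0xa6

f8 5a 1d a6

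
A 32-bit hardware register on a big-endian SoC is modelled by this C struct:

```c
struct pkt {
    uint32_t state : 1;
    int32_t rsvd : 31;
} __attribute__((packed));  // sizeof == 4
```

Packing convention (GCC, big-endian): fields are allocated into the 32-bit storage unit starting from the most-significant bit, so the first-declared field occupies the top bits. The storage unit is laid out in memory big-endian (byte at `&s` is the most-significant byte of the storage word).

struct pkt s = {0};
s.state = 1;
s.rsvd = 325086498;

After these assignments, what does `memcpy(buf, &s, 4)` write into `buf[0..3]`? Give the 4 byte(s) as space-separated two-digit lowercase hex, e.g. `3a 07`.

state (1b) val=1 bits=0x1 at bit 31: 0x80000000
rsvd (31b) val=325086498 bits=0x13606d22 at bit 0: 0x93606d22
word = 0x93606d22 → big-endian bytes:
  [0]=0x93  [1]=0x60  [2]=0x6d  [3]=0x22

93 60 6d 22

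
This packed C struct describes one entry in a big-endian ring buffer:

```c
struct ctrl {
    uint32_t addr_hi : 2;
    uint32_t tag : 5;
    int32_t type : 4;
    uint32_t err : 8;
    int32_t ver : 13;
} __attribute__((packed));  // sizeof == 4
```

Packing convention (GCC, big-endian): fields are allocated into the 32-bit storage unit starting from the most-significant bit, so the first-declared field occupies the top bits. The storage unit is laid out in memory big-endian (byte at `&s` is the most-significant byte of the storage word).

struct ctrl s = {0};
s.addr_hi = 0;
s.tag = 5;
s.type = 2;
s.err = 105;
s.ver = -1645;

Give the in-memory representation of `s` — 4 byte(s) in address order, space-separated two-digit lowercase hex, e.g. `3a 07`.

0a 4d 39 93

addr_hi (2b) val=0 bits=0x0 at bit 30: 0x00000000
tag (5b) val=5 bits=0x5 at bit 25: 0x0a000000
type (4b) val=2 bits=0x2 at bit 21: 0x0a400000
err (8b) val=105 bits=0x69 at bit 13: 0x0a4d2000
ver (13b) val=-1645 bits=0x1993 at bit 0: 0x0a4d3993
word = 0x0a4d3993 → big-endian bytes:
  [0]=0x0a  [1]=0x4d  [2]=0x39  [3]=0x93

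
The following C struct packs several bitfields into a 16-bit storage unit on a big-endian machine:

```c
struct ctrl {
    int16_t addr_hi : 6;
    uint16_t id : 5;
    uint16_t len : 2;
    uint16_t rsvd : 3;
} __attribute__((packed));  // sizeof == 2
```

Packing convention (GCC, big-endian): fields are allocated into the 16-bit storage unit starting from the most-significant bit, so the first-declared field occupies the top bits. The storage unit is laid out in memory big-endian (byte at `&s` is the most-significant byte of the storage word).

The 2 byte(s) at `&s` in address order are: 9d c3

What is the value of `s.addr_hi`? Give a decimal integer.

[0]=0x9d [1]=0xc3 (big-endian) → word 0x9dc3
addr_hi [10+:6] = (word>>10) & 0x3f = 39  ←
id [5+:5] = (word>>5) & 0x1f = 14
len [3+:2] = (word>>3) & 0x3 = 0
rsvd [0+:3] = (word>>0) & 0x7 = 3
addr_hi signed 6b, MSB=1: 39 - 64 = -25

-25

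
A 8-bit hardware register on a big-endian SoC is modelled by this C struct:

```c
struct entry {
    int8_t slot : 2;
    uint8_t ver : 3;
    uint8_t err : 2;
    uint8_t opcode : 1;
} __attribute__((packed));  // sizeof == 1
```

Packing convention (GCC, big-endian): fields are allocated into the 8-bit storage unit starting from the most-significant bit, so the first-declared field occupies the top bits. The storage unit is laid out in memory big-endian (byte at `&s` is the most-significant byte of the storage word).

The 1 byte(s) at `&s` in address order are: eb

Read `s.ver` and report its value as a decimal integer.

5

[0]=0xeb (big-endian) → word 0xeb
slot:2 @ bit 6 → (0xeb>>6)&0x3 = 0x3
ver:3 @ bit 3 → (0xeb>>3)&0x7 = 0x5  ←
err:2 @ bit 1 → (0xeb>>1)&0x3 = 0x1
opcode:1 @ bit 0 → (0xeb>>0)&0x1 = 0x1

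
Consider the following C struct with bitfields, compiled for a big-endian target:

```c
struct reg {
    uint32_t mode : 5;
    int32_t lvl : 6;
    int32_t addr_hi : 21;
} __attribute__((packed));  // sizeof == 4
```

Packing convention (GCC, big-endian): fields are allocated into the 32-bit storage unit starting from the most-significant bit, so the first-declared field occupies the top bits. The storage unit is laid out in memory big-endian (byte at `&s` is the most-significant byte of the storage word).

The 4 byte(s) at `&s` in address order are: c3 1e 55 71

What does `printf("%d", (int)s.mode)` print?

[0]=0xc3 [1]=0x1e [2]=0x55 [3]=0x71 (big-endian) → word 0xc31e5571
mode:5 @ bit 27 → (0xc31e5571>>27)&0x1f = 0x18  ←
lvl:6 @ bit 21 → (0xc31e5571>>21)&0x3f = 0x18
addr_hi:21 @ bit 0 → (0xc31e5571>>0)&0x1fffff = 0x1e5571

24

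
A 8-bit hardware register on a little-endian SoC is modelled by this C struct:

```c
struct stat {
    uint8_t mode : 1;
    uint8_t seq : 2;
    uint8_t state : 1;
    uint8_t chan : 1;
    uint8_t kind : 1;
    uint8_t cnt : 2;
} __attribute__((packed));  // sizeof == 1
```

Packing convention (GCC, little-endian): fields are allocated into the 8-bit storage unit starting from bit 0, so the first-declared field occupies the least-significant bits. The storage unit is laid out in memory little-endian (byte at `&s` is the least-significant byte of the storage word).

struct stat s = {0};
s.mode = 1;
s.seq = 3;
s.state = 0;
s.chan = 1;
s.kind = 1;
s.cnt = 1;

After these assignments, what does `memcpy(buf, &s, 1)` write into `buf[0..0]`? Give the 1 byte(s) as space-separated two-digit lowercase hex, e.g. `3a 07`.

77

mode:1 = 1 → 0x1 << 0 → word 0x01
seq:2 = 3 → 0x3 << 1 → word 0x07
state:1 = 0 → 0x0 << 3 → word 0x07
chan:1 = 1 → 0x1 << 4 → word 0x17
kind:1 = 1 → 0x1 << 5 → word 0x37
cnt:2 = 1 → 0x1 << 6 → word 0x77
word = 0x77 → little-endian bytes:
  [0]=0x77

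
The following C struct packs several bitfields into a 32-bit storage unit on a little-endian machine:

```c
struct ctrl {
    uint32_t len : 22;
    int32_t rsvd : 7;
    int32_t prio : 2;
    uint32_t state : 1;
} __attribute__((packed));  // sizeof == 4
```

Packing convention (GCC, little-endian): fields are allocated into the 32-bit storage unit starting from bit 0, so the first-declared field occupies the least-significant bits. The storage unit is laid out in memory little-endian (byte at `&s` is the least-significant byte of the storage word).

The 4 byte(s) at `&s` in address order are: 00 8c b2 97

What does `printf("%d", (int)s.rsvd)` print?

[0]=0x00 [1]=0x8c [2]=0xb2 [3]=0x97 (little-endian) → word 0x97b28c00
len:22 @ bit 0 → (0x97b28c00>>0)&0x3fffff = 0x328c00
rsvd:7 @ bit 22 → (0x97b28c00>>22)&0x7f = 0x5e  ←
prio:2 @ bit 29 → (0x97b28c00>>29)&0x3 = 0x0
state:1 @ bit 31 → (0x97b28c00>>31)&0x1 = 0x1
rsvd signed 7b, MSB=1: 94 - 128 = -34

-34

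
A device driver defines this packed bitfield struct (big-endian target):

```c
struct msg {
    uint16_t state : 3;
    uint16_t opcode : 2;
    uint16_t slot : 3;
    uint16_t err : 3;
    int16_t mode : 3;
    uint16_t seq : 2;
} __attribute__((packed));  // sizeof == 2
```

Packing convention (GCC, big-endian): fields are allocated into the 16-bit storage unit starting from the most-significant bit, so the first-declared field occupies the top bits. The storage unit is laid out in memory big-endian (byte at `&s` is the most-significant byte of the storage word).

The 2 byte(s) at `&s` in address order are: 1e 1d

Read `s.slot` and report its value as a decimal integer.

[0]=0x1e [1]=0x1d (big-endian) → word 0x1e1d
state:3 @ bit 13 → (0x1e1d>>13)&0x7 = 0x0
opcode:2 @ bit 11 → (0x1e1d>>11)&0x3 = 0x3
slot:3 @ bit 8 → (0x1e1d>>8)&0x7 = 0x6  ←
err:3 @ bit 5 → (0x1e1d>>5)&0x7 = 0x0
mode:3 @ bit 2 → (0x1e1d>>2)&0x7 = 0x7
seq:2 @ bit 0 → (0x1e1d>>0)&0x3 = 0x1

6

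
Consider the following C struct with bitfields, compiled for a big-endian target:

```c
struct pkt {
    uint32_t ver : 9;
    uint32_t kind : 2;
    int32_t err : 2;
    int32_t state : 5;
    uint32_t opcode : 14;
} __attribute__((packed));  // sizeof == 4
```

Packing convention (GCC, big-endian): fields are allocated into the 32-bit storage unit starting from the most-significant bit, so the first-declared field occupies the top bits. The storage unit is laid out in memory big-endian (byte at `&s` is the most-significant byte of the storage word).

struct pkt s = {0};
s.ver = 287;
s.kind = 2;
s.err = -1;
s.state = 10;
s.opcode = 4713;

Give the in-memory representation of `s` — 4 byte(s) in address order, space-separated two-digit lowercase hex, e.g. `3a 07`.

ver (9b) val=287 bits=0x11f at bit 23: 0x8f800000
kind (2b) val=2 bits=0x2 at bit 21: 0x8fc00000
err (2b) val=-1 bits=0x3 at bit 19: 0x8fd80000
state (5b) val=10 bits=0xa at bit 14: 0x8fda8000
opcode (14b) val=4713 bits=0x1269 at bit 0: 0x8fda9269
word = 0x8fda9269 → big-endian bytes:
  [0]=0x8f  [1]=0xda  [2]=0x92  [3]=0x69

8f da 92 69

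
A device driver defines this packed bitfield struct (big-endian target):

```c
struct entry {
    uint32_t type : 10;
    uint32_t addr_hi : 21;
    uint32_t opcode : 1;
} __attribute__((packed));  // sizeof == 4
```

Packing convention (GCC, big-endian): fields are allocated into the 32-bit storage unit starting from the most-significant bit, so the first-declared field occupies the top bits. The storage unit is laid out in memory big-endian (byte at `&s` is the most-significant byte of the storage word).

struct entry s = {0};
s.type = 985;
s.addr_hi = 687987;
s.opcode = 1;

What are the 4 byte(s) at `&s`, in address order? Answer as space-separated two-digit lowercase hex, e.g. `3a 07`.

f6 54 fe e7

type (10b) val=985 bits=0x3d9 at bit 22: 0xf6400000
addr_hi (21b) val=687987 bits=0xa7f73 at bit 1: 0xf654fee6
opcode (1b) val=1 bits=0x1 at bit 0: 0xf654fee7
word = 0xf654fee7 → big-endian bytes:
  [0]=0xf6  [1]=0x54  [2]=0xfe  [3]=0xe7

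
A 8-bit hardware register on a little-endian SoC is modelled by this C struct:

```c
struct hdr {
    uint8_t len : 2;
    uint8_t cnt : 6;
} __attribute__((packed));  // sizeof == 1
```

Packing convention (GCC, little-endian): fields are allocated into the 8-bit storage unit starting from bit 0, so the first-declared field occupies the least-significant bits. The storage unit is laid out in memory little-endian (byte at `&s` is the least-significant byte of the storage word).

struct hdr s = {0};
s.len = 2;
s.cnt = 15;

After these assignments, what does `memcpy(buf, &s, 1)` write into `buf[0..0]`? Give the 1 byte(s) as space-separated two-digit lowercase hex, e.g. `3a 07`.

[0+:2] len=2 & 0x3 = 0x2; word=0x02
[2+:6] cnt=15 & 0x3f = 0xf; word=0x3e
word = 0x3e → little-endian bytes:
  [0]=0x3e

3e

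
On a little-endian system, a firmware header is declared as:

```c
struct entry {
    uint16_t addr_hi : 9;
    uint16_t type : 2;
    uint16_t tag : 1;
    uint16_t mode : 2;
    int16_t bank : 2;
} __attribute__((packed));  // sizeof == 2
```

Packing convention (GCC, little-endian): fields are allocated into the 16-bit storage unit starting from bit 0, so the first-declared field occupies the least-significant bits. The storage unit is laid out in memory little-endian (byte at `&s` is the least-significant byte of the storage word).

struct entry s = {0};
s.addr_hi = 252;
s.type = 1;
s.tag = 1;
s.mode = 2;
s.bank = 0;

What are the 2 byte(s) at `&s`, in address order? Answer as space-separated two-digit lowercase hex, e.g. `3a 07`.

addr_hi:9 = 252 → 0xfc << 0 → word 0x00fc
type:2 = 1 → 0x1 << 9 → word 0x02fc
tag:1 = 1 → 0x1 << 11 → word 0x0afc
mode:2 = 2 → 0x2 << 12 → word 0x2afc
bank:2 = 0 → 0x0 << 14 → word 0x2afc
word = 0x2afc → little-endian bytes:
  [0]=0xfc  [1]=0x2a

fc 2a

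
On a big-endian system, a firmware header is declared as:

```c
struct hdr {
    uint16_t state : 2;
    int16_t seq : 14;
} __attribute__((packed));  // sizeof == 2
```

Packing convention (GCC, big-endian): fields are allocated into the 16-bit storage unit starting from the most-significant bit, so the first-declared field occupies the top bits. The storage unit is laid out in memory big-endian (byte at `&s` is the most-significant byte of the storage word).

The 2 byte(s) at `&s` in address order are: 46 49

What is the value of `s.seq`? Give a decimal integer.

1609

[0]=0x46 [1]=0x49 (big-endian) → word 0x4649
state:2 @ bit 14 → (0x4649>>14)&0x3 = 0x1
seq:14 @ bit 0 → (0x4649>>0)&0x3fff = 0x649  ←
seq signed 14b, MSB=0: value = 1609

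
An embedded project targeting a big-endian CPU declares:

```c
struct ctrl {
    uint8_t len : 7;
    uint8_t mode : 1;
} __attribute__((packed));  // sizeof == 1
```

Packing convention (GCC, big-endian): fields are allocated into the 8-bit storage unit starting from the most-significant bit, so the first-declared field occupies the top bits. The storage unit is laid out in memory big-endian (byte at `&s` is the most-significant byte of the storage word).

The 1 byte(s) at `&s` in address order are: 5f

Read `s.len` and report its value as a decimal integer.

[0]=0x5f (big-endian) → word 0x5f
len [1+:7] = (word>>1) & 0x7f = 47  ←
mode [0+:1] = (word>>0) & 0x1 = 1

47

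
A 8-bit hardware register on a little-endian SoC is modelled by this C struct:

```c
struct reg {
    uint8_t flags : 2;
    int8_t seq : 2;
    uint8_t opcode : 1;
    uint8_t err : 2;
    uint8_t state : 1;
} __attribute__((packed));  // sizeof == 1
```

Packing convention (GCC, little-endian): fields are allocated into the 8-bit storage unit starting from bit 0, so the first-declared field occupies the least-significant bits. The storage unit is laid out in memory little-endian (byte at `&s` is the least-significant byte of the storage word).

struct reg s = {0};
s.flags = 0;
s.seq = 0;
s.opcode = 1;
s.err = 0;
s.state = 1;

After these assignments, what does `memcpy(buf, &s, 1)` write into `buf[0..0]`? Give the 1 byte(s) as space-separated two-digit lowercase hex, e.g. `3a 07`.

flags (2b) val=0 bits=0x0 at bit 0: 0x00
seq (2b) val=0 bits=0x0 at bit 2: 0x00
opcode (1b) val=1 bits=0x1 at bit 4: 0x10
err (2b) val=0 bits=0x0 at bit 5: 0x10
state (1b) val=1 bits=0x1 at bit 7: 0x90
word = 0x90 → little-endian bytes:
  [0]=0x90

90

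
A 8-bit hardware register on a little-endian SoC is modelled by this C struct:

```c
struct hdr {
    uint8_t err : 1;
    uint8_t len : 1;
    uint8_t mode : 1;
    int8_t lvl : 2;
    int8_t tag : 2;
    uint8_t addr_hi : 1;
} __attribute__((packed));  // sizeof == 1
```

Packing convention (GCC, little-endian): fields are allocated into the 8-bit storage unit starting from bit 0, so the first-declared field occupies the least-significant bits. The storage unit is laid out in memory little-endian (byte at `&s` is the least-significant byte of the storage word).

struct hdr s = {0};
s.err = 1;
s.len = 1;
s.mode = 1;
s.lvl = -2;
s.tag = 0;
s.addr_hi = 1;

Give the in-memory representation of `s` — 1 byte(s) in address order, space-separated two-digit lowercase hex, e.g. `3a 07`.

97

err:1 = 1 → 0x1 << 0 → word 0x01
len:1 = 1 → 0x1 << 1 → word 0x03
mode:1 = 1 → 0x1 << 2 → word 0x07
lvl:2 = -2 → 0x2 << 3 → word 0x17
tag:2 = 0 → 0x0 << 5 → word 0x17
addr_hi:1 = 1 → 0x1 << 7 → word 0x97
word = 0x97 → little-endian bytes:
  [0]=0x97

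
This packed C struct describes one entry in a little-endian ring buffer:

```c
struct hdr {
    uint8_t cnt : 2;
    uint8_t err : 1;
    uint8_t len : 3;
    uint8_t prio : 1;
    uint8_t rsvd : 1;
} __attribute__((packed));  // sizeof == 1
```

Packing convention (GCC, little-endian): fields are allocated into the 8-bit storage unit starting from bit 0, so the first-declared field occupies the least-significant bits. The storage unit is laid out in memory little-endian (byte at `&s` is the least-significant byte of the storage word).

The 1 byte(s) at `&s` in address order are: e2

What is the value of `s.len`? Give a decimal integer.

4

[0]=0xe2 (little-endian) → word 0xe2
cnt [0+:2] = (word>>0) & 0x3 = 2
err [2+:1] = (word>>2) & 0x1 = 0
len [3+:3] = (word>>3) & 0x7 = 4  ←
prio [6+:1] = (word>>6) & 0x1 = 1
rsvd [7+:1] = (word>>7) & 0x1 = 1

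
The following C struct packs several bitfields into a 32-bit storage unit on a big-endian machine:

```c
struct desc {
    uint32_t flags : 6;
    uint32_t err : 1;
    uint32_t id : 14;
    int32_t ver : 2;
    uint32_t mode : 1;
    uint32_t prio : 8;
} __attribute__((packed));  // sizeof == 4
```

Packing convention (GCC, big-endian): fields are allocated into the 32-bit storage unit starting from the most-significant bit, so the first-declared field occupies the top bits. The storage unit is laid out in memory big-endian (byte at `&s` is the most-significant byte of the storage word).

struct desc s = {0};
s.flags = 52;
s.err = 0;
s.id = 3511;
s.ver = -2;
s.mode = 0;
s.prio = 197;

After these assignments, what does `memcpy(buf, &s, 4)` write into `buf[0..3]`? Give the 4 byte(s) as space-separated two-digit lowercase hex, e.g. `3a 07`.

flags:6 = 52 → 0x34 << 26 → word 0xd0000000
err:1 = 0 → 0x0 << 25 → word 0xd0000000
id:14 = 3511 → 0xdb7 << 11 → word 0xd06db800
ver:2 = -2 → 0x2 << 9 → word 0xd06dbc00
mode:1 = 0 → 0x0 << 8 → word 0xd06dbc00
prio:8 = 197 → 0xc5 << 0 → word 0xd06dbcc5
word = 0xd06dbcc5 → big-endian bytes:
  [0]=0xd0  [1]=0x6d  [2]=0xbc  [3]=0xc5

d0 6d bc c5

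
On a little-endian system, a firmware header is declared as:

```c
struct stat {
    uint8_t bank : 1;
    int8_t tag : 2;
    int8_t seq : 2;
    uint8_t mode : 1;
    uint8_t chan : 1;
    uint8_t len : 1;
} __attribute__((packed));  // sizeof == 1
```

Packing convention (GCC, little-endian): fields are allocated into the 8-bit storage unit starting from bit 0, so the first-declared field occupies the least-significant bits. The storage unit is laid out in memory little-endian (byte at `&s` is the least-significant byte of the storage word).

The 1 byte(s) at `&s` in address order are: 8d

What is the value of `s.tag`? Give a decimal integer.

[0]=0x8d (little-endian) → word 0x8d
bank:1 @ bit 0 → (0x8d>>0)&0x1 = 0x1
tag:2 @ bit 1 → (0x8d>>1)&0x3 = 0x2  ←
seq:2 @ bit 3 → (0x8d>>3)&0x3 = 0x1
mode:1 @ bit 5 → (0x8d>>5)&0x1 = 0x0
chan:1 @ bit 6 → (0x8d>>6)&0x1 = 0x0
len:1 @ bit 7 → (0x8d>>7)&0x1 = 0x1
tag signed 2b, MSB=1: 2 - 4 = -2

-2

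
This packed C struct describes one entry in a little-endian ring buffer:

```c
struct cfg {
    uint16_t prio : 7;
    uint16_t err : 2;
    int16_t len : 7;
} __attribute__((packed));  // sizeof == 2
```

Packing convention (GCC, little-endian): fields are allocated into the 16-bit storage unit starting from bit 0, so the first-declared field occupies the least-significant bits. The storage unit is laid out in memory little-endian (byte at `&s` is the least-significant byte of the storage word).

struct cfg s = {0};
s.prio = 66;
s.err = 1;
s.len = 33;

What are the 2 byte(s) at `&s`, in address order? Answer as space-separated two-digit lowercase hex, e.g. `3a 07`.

[0+:7] prio=66 & 0x7f = 0x42; word=0x0042
[7+:2] err=1 & 0x3 = 0x1; word=0x00c2
[9+:7] len=33 & 0x7f = 0x21; word=0x42c2
word = 0x42c2 → little-endian bytes:
  [0]=0xc2  [1]=0x42

c2 42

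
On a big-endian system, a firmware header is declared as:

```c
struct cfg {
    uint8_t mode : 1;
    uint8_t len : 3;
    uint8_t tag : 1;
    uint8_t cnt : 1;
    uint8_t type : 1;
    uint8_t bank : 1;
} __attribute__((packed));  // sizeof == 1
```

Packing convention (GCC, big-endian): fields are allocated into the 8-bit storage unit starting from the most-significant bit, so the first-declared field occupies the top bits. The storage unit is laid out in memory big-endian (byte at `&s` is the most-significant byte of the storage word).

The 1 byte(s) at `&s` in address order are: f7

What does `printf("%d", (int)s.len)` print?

7

[0]=0xf7 (big-endian) → word 0xf7
mode [7+:1] = (word>>7) & 0x1 = 1
len [4+:3] = (word>>4) & 0x7 = 7  ←
tag [3+:1] = (word>>3) & 0x1 = 0
cnt [2+:1] = (word>>2) & 0x1 = 1
type [1+:1] = (word>>1) & 0x1 = 1
bank [0+:1] = (word>>0) & 0x1 = 1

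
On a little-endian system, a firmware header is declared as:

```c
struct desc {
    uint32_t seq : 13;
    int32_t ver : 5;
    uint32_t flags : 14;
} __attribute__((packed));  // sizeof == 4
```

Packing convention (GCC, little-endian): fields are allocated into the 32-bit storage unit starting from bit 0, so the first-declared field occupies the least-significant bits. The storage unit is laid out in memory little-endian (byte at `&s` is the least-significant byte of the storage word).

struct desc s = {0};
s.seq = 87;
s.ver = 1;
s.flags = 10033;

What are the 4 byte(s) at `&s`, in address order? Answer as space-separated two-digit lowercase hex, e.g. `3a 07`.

seq:13 = 87 → 0x57 << 0 → word 0x00000057
ver:5 = 1 → 0x1 << 13 → word 0x00002057
flags:14 = 10033 → 0x2731 << 18 → word 0x9cc42057
word = 0x9cc42057 → little-endian bytes:
  [0]=0x57  [1]=0x20  [2]=0xc4  [3]=0x9c

57 20 c4 9c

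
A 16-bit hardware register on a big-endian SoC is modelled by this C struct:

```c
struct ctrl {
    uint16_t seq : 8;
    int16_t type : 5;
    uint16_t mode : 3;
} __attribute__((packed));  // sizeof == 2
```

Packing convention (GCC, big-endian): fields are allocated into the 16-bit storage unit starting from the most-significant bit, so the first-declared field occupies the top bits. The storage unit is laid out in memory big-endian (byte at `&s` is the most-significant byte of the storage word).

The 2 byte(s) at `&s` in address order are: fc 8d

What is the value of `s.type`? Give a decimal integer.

-15

[0]=0xfc [1]=0x8d (big-endian) → word 0xfc8d
seq:8 @ bit 8 → (0xfc8d>>8)&0xff = 0xfc
type:5 @ bit 3 → (0xfc8d>>3)&0x1f = 0x11  ←
mode:3 @ bit 0 → (0xfc8d>>0)&0x7 = 0x5
type signed 5b, MSB=1: 17 - 32 = -15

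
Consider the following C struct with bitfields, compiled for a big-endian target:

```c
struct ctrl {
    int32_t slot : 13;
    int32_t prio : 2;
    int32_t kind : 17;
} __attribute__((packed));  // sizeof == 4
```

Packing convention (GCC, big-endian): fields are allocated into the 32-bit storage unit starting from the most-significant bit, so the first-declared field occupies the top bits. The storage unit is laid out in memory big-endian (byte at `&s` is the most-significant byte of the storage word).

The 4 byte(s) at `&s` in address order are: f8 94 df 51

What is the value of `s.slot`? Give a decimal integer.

-238

[0]=0xf8 [1]=0x94 [2]=0xdf [3]=0x51 (big-endian) → word 0xf894df51
slot:13 @ bit 19 → (0xf894df51>>19)&0x1fff = 0x1f12  ←
prio:2 @ bit 17 → (0xf894df51>>17)&0x3 = 0x2
kind:17 @ bit 0 → (0xf894df51>>0)&0x1ffff = 0xdf51
slot signed 13b, MSB=1: 7954 - 8192 = -238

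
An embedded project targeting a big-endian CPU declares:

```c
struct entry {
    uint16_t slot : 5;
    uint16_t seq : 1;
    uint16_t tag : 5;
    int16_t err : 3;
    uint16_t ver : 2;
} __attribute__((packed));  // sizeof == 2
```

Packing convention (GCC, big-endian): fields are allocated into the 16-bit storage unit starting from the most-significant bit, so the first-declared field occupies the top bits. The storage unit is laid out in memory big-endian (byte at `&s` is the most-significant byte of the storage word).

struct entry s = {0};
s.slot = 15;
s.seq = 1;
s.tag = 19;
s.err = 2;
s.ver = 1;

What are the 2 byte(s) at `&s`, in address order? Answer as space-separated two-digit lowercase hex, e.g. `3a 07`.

7e 69

slot:5 = 15 → 0xf << 11 → word 0x7800
seq:1 = 1 → 0x1 << 10 → word 0x7c00
tag:5 = 19 → 0x13 << 5 → word 0x7e60
err:3 = 2 → 0x2 << 2 → word 0x7e68
ver:2 = 1 → 0x1 << 0 → word 0x7e69
word = 0x7e69 → big-endian bytes:
  [0]=0x7e  [1]=0x69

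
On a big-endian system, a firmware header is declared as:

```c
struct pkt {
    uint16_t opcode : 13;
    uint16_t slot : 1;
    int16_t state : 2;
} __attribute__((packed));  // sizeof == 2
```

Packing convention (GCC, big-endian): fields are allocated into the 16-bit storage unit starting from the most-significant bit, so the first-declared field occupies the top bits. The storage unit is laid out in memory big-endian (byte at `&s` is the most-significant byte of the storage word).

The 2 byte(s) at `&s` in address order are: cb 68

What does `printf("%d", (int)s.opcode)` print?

6509

[0]=0xcb [1]=0x68 (big-endian) → word 0xcb68
opcode [3+:13] = (word>>3) & 0x1fff = 6509  ←
slot [2+:1] = (word>>2) & 0x1 = 0
state [0+:2] = (word>>0) & 0x3 = 0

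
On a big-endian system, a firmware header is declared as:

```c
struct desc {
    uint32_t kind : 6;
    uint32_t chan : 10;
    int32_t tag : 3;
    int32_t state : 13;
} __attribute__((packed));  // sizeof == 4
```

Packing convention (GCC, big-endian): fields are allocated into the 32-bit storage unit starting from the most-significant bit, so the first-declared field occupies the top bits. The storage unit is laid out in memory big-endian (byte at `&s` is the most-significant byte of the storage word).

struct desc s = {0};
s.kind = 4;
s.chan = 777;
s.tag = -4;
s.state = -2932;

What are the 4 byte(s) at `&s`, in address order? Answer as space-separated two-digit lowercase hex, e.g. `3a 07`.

13 09 94 8c

kind (6b) val=4 bits=0x4 at bit 26: 0x10000000
chan (10b) val=777 bits=0x309 at bit 16: 0x13090000
tag (3b) val=-4 bits=0x4 at bit 13: 0x13098000
state (13b) val=-2932 bits=0x148c at bit 0: 0x1309948c
word = 0x1309948c → big-endian bytes:
  [0]=0x13  [1]=0x09  [2]=0x94  [3]=0x8c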